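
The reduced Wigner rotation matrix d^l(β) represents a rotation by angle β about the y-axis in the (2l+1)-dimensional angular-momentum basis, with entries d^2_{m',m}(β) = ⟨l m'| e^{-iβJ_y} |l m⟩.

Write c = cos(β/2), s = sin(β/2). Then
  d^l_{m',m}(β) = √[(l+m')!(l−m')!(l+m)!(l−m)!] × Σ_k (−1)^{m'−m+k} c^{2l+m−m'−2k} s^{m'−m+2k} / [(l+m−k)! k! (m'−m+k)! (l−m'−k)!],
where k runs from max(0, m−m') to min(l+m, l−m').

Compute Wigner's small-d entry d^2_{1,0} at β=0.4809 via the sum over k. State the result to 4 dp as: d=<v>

d^2_{1,0}(β=0.4809) via Wigner's sum:
c=cos(0.4809/2)=0.971231, s=sin(0.4809/2)=0.238140; N=√[6·1·2·2]=4.898979
Admissible k: 0..1 (factorial args all ≥0)
  k=0: (−1)^1·4.8990/(2)·0.9712^3·0.2381^1 = -0.534410
  k=1: (−1)^2·4.8990/(2)·0.9712^1·0.2381^3 = +0.032129
d^2_{1,0}(0.4809) = -0.534410 +0.032129 = -0.502282

d=-0.5023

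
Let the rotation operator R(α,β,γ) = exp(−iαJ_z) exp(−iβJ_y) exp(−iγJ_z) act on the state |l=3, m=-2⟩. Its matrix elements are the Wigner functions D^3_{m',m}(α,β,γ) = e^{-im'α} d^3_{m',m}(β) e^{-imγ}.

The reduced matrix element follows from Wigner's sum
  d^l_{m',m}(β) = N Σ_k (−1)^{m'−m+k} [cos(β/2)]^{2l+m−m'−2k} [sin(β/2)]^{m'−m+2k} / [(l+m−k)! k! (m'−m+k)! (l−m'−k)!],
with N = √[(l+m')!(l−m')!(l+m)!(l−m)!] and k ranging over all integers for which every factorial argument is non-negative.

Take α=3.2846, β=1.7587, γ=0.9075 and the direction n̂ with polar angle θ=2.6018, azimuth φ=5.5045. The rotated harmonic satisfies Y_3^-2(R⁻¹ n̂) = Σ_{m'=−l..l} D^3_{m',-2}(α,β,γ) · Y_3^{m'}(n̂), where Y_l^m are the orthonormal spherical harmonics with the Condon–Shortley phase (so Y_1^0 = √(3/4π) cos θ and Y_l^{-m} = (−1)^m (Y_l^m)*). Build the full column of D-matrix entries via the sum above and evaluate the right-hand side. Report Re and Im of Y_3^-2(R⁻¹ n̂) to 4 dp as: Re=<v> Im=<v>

Need the full column D^3_{m',-2} for m'=−3..3 at α=3.2846, β=1.7587, γ=0.9075.
cos(β/2)=0.637652, sin(β/2)=0.770325
d^3_{-3,-2}: single k=1 term ⇒ +0.198915;  D = +0.124026-0.155515i
d^3_{-2,-2}: k∈[0..1] ⇒ +0.067221 -0.490515 = -0.423295;  D = +0.214069-0.365175i
d^3_{-1,-2}: k∈[0..1] ⇒ -0.256798 +0.749553 = +0.492755;  D = +0.186068-0.456274i
d^3_{0,-2}: k∈[0..1] ⇒ +0.537332 -0.784193 = -0.246861;  D = +0.059687-0.239536i
d^3_{1,-2}: k∈[0..1] ⇒ -0.749553 +0.546956 = -0.202597;  D = -0.020467+0.201561i
d^3_{2,-2}: k∈[0..1] ⇒ +0.715867 -0.208950 = +0.506917;  D = +0.021189+0.506474i
d^3_{3,-2}: single k=0 term ⇒ -0.423670;  D = +0.077857+0.416455i
Y_3^{m'}(θ=2.6018,φ=5.5045) and Σ D·Y over m':
  (+0.1240-0.1555i)·(-0.0392+0.0409i)  (+0.2141-0.3652i)·(-0.0031-0.2316i)  (+0.1861-0.4563i)·(+0.3168+0.3126i)  (+0.0597-0.2395i)·(-0.2174+0.0000i)  (-0.0205+0.2016i)·(-0.3168+0.3126i)  (+0.0212+0.5065i)·(-0.0031+0.2316i)  (+0.0779+0.4165i)·(+0.0392+0.0409i)
Y_3^-2(R⁻¹ n̂) = -0.082975-0.118960i

Re=-0.0830 Im=-0.1190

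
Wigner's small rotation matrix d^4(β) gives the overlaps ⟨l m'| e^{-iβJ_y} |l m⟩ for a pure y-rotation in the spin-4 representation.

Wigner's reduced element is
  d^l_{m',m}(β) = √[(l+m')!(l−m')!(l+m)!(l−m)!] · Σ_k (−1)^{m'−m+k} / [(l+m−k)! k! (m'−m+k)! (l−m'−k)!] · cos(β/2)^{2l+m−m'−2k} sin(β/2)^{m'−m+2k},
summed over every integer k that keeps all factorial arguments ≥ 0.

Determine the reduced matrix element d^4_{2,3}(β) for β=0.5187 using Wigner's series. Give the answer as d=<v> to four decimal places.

d^4_{2,3}(β=0.5187) via Wigner's sum:
c=cos(0.5187/2)=0.966557, s=sin(0.5187/2)=0.256452; N=√[720·2·5040·1]=2693.993318
k: max(0,(3)−(2))=1 … min(4+(3),4−(2))=2
  k=1: (−1)^0·2693.9933/(720)·0.9666^7·0.2565^1 = +0.756245
  k=2: (−1)^1·2693.9933/(240)·0.9666^5·0.2565^3 = -0.159714
d^4_{2,3}(0.5187) = +0.756245 -0.159714 = +0.596531

d=0.5965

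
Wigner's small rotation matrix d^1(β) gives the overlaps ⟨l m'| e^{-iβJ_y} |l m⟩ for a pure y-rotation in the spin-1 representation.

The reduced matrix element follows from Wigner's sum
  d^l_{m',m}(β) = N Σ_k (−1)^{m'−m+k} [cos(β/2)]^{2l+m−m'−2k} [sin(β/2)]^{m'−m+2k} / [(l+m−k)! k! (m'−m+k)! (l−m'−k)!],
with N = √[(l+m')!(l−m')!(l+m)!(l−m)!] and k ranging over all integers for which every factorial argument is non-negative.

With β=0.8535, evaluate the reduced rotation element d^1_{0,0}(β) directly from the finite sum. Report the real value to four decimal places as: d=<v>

d^1_{0,0}(β=0.8535) via Wigner's sum:
c=cos(0.8535/2)=0.910316, s=sin(0.8535/2)=0.413914; N=√[1·1·1·1]=1.000000
The bounds max(0,m−m')=0 and min(l+m,l−m')=1 give 2 terms
  k=0: (−1)^0·1.0000/(1)·0.9103^2·0.4139^0 = +0.828675
  k=1: (−1)^1·1.0000/(1)·0.9103^0·0.4139^2 = -0.171325
d^1_{0,0}(0.8535) = +0.828675 -0.171325 = +0.657350

d=0.6573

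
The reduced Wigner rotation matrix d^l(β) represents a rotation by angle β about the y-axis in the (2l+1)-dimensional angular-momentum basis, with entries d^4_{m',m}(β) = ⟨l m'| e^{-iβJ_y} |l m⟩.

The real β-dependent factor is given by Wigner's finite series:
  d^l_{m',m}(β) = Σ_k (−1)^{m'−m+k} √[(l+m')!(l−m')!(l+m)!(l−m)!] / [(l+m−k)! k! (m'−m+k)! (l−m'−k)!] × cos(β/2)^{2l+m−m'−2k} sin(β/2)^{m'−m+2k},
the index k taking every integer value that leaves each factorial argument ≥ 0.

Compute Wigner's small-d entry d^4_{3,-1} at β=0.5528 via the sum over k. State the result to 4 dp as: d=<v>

d^4_{3,-1}(β=0.5528) via Wigner's sum:
c=cos(0.5528/2)=0.962044, s=sin(0.5528/2)=0.272894; N=√[5040·1·6·120]=1904.940944
k∈{0,1} keeps every argument non-negative
  k=0: (−1)^4·1904.9409/(144)·0.9620^4·0.2729^4 = +0.062846
  k=1: (−1)^5·1904.9409/(240)·0.9620^2·0.2729^6 = -0.003034
d^4_{3,-1}(0.5528) = +0.062846 -0.003034 = +0.059812

d=0.0598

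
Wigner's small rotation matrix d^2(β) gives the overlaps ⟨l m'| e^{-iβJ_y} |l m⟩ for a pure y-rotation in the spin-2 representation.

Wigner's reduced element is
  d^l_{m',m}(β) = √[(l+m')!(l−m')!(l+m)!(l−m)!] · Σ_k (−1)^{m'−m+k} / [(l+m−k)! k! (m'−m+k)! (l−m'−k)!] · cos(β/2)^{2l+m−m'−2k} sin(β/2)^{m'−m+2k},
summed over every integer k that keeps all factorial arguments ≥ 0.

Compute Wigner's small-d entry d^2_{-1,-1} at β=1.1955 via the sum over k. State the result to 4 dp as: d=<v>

d=-0.1824

d^2_{-1,-1}(β=1.1955) via Wigner's sum:
c=cos(1.1955/2)=0.826604, s=sin(1.1955/2)=0.562784; N=√[1·6·1·6]=6.000000
k∈{0,1} keeps every argument non-negative
  k=0: (−1)^0·6.0000/(6)·0.8266^4·0.5628^0 = +0.466864
  k=1: (−1)^1·6.0000/(2)·0.8266^2·0.5628^2 = -0.649232
d^2_{-1,-1}(1.1955) = +0.466864 -0.649232 = -0.182368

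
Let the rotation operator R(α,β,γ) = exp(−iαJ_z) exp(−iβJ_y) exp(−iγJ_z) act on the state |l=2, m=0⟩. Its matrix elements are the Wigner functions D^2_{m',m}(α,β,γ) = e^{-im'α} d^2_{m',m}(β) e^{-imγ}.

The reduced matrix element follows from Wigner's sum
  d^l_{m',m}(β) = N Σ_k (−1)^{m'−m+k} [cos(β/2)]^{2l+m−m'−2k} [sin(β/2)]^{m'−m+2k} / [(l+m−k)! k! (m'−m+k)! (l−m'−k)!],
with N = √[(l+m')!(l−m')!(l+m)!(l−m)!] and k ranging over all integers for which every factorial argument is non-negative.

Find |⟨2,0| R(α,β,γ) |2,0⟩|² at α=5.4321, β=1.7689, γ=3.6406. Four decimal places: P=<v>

P=0.1953

First d^2_{0,0}(β=1.7689), then the phase factors e^{-i(0)α} and e^{-i(0)γ}:
Half-angle: c=0.633715, s=0.773567. N=√(2·2·2·2)=4.000000
Admissible k: 0..2 (factorial args all ≥0)
  k=0: (−1)^0·4.0000/(4)·0.6337^4·0.7736^0 = +0.161278
  k=1: (−1)^1·4.0000/(1)·0.6337^2·0.7736^2 = -0.961266
  k=2: (−1)^2·4.0000/(4)·0.6337^0·0.7736^4 = +0.358089
d^2_{0,0}(1.7689) = +0.161278 -0.961266 +0.358089 = -0.441898
|D^2_{0,0}|² = |d^2_{0,0}(β)|² = (-0.441898)² = 0.195274 (the z-rotation phases have unit modulus)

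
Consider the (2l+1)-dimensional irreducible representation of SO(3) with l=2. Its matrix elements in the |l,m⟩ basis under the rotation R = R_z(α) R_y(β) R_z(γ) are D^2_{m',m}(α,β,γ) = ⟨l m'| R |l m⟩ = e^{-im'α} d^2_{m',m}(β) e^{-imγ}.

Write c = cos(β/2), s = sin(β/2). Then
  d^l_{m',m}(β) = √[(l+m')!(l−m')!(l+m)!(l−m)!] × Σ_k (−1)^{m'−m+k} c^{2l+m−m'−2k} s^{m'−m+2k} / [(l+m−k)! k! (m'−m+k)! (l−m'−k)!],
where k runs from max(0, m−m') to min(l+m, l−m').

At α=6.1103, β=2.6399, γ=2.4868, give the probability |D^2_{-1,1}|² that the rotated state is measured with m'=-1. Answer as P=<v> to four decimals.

P=0.5000

D^2_{-1,1}(6.1103,2.6399,2.4868) = e^{-i·-1·6.1103}·d^2_{-1,1}(2.6399)·e^{-i·1·2.4868}. Compute d first:
Half-angle: c=0.248224, s=0.968703. N=√(1·6·6·1)=6.000000
k∈{2,3} keeps every argument non-negative
  k=2: (−1)^0·6.0000/(2)·0.2482^2·0.9687^2 = +0.173456
  k=3: (−1)^1·6.0000/(6)·0.2482^0·0.9687^4 = -0.880566
d^2_{-1,1}(2.6399) = +0.173456 -0.880566 = -0.707110
|D^2_{-1,1}|² = |d^2_{-1,1}(β)|² = (-0.707110)² = 0.500005 (the z-rotation phases have unit modulus)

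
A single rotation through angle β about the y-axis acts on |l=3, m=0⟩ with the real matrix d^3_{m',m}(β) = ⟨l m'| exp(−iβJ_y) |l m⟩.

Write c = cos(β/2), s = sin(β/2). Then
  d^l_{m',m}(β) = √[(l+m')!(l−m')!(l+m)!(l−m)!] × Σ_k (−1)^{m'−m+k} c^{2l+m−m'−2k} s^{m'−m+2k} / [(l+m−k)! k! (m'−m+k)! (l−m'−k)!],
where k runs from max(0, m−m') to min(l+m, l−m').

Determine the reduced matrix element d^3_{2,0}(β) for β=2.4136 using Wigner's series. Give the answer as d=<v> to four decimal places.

d=-0.4526

d^3_{2,0}(β=2.4136) via Wigner's sum:
Half-angle: c=0.356012, s=0.934482. N=√(120·1·6·6)=65.726707
Admissible k: 0..1 (factorial args all ≥0)
  k=0: (−1)^2·65.7267/(12)·0.3560^4·0.9345^2 = +0.076835
  k=1: (−1)^3·65.7267/(12)·0.3560^2·0.9345^4 = -0.529385
d^3_{2,0}(2.4136) = +0.076835 -0.529385 = -0.452550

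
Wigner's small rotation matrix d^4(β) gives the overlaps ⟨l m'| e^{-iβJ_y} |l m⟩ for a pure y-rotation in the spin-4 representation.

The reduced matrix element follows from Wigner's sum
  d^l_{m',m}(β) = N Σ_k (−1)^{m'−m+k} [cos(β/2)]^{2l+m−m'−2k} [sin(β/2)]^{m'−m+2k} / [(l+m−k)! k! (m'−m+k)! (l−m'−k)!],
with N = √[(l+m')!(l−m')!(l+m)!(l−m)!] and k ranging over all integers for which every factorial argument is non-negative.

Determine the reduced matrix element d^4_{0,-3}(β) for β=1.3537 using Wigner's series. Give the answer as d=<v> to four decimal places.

d=-0.2967

d^4_{0,-3}(β=1.3537) via Wigner's sum:
With c≡cos(β/2)=0.779550 and s≡sin(β/2)=0.626341, N=[24·24·1·5040]^{1/2}=1703.830978
Admissible k: 0..1 (factorial args all ≥0)
  k=0: (−1)^3·1703.8310/(144)·0.7795^5·0.6263^3 = -0.836978
  k=1: (−1)^4·1703.8310/(144)·0.7795^3·0.6263^5 = +0.540316
d^4_{0,-3}(1.3537) = -0.836978 +0.540316 = -0.296662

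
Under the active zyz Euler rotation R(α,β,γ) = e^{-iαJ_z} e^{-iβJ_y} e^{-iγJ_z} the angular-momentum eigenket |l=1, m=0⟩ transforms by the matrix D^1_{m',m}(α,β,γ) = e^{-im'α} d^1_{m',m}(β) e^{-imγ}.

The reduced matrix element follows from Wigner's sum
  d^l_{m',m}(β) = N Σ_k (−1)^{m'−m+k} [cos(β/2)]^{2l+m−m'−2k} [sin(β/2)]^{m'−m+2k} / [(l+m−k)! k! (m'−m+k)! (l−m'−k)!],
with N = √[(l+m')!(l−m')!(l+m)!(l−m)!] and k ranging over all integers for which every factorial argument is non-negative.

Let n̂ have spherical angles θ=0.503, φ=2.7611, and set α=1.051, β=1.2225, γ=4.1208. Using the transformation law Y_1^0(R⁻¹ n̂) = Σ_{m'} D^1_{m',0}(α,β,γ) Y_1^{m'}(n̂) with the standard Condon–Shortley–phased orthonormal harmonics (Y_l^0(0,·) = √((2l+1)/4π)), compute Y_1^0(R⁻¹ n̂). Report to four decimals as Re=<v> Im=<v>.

Need the full column D^1_{m',0} for m'=−1..1 at α=1.051, β=1.2225, γ=4.1208.
cos(β/2)=0.818931, sin(β/2)=0.573892
d^1_{-1,0}: single k=1 term ⇒ +0.664649;  D = +0.330133+0.576862i
d^1_{0,0}: k∈[0..1] ⇒ +0.670648 -0.329352 = +0.341297;  D = +0.341297+0.000000i
d^1_{1,0}: single k=0 term ⇒ -0.664649;  D = -0.330133+0.576862i
Y_1^{m'}(θ=0.503,φ=2.7611) and Σ D·Y over m':
  (+0.3301+0.5769i)·(-0.1546-0.0619i)  (+0.3413+0.0000i)·(+0.4281+0.0000i)  (-0.3301+0.5769i)·(+0.1546-0.0619i)
Y_1^0(R⁻¹ n̂) = +0.115363+0.000000i

Re=0.1154 Im=0.0000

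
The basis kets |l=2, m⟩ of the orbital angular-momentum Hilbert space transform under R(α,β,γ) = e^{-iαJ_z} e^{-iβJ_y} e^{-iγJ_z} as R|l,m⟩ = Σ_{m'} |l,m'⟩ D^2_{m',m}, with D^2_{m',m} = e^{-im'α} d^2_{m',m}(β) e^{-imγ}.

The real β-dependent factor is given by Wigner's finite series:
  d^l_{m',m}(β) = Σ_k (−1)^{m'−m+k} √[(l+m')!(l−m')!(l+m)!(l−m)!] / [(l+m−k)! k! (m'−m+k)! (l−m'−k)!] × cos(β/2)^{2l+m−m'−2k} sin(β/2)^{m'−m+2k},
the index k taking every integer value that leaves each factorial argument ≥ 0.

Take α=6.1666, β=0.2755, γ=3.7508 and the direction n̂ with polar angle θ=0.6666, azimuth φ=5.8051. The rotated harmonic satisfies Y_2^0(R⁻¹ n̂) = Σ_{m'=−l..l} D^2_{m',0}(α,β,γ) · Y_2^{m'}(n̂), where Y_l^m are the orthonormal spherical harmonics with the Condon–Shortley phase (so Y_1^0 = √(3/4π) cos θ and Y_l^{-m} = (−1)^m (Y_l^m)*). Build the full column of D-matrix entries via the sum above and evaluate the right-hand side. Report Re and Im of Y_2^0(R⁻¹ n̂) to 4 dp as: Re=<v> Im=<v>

Re=0.4744 Im=0.0000

Need the full column D^2_{m',0} for m'=−2..2 at α=6.1666, β=0.2755, γ=3.7508.
cos(β/2)=0.990527, sin(β/2)=0.137315
d^2_{-2,0}: single k=2 term ⇒ +0.045315;  D = +0.044089-0.010471i
d^2_{-1,0}: k∈[1..2] ⇒ +0.326883 -0.006282 = +0.320601;  D = +0.318425-0.037293i
d^2_{0,0}: k∈[0..2] ⇒ +0.962645 -0.073999 +0.000356 = +0.889001;  D = +0.889001+0.000000i
d^2_{1,0}: k∈[0..1] ⇒ -0.326883 +0.006282 = -0.320601;  D = -0.318425-0.037293i
d^2_{2,0}: single k=0 term ⇒ +0.045315;  D = +0.044089+0.010471i
Y_2^{m'}(θ=0.6666,φ=5.8051) and Σ D·Y over m':
  (+0.0441-0.0105i)·(+0.0852+0.1207i)  (+0.3184-0.0373i)·(+0.3333+0.1727i)  (+0.8890+0.0000i)·(+0.2690+0.0000i)  (-0.3184-0.0373i)·(-0.3333+0.1727i)  (+0.0441+0.0105i)·(+0.0852-0.1207i)
Y_2^0(R⁻¹ n̂) = +0.474380-0.000000i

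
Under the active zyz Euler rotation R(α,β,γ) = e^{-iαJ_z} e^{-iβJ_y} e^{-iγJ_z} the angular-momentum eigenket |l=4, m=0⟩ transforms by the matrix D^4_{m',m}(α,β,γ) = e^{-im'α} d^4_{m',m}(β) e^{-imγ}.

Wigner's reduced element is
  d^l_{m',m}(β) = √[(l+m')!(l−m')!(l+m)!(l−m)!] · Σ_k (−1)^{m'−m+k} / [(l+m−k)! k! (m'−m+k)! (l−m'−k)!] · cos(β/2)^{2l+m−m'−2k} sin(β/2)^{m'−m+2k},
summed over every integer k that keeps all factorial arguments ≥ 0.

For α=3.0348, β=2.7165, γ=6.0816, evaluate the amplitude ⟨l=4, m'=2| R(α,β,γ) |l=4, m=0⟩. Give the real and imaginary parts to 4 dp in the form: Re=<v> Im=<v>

First d^4_{2,0}(β=2.7165), then the phase factors e^{-i(2)α} and e^{-i(0)γ}:
c=cos(2.7165/2)=0.210950, s=sin(2.7165/2)=0.977497; N=√[720·2·24·24]=910.735966
The bounds max(0,m−m')=0 and min(l+m,l−m')=2 give 3 terms
  k=0: (−1)^2·910.7360/(96)·0.2109^6·0.9775^2 = +0.000799
  k=1: (−1)^3·910.7360/(36)·0.2109^4·0.9775^4 = -0.045737
  k=2: (−1)^4·910.7360/(96)·0.2109^2·0.9775^6 = +0.368274
d^4_{2,0}(2.7165) = +0.000799 -0.045737 +0.368274 = +0.323336
Attach z-rotation phases: D = e^{-i(2)(3.0348)}·(+0.323336)·e^{-i(0)(6.0816)} = +0.315989+0.068536i

Re=0.3160 Im=0.0685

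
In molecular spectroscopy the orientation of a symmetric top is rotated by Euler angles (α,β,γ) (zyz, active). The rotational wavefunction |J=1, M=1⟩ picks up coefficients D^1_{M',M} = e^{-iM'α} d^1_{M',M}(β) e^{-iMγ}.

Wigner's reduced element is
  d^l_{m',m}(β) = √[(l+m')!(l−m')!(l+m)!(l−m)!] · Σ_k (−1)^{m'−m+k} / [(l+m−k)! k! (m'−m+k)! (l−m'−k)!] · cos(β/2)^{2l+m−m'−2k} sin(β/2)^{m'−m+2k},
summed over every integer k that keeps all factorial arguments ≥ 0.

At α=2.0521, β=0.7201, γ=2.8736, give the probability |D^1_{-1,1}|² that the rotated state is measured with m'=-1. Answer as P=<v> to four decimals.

P=0.0154

Split into d^1_{-1,1}(β=0.7201) × two z-phases.
c=cos(0.7201/2)=0.935879, s=sin(0.7201/2)=0.352321; N=√[1·2·2·1]=2.000000
Admissible k: 2..2 (factorial args all ≥0)
  k=2: (−1)^0·2.0000/(2)·0.9359^0·0.3523^2 = +0.124130
d^1_{-1,1}(0.7201) = +0.124130
|D^1_{-1,1}|² = |d^1_{-1,1}(β)|² = (+0.124130)² = 0.015408 (the z-rotation phases have unit modulus)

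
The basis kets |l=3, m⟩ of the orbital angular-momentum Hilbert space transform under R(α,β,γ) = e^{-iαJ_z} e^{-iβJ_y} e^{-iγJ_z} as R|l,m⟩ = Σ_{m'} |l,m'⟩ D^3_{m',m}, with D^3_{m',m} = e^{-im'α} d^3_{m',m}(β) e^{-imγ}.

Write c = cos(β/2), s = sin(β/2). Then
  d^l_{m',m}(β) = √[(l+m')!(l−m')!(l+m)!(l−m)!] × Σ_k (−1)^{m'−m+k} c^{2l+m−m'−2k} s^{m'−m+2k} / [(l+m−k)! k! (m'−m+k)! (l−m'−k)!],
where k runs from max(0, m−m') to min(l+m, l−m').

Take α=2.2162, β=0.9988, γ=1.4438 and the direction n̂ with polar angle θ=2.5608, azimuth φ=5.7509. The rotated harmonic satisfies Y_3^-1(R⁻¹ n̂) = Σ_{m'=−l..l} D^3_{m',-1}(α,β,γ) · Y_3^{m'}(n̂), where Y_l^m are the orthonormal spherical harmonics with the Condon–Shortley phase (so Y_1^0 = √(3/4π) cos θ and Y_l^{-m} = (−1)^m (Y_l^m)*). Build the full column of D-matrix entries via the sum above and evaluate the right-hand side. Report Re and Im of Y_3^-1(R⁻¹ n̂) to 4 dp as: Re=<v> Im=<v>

Re=-0.1426 Im=0.4177

Need the full column D^3_{m',-1} for m'=−3..3 at α=2.2162, β=0.9988, γ=1.4438.
cos(β/2)=0.877870, sin(β/2)=0.478899
d^3_{-3,-1}: single k=2 term ⇒ +0.527539;  D = -0.124587+0.512616i
d^3_{-2,-1}: k∈[1..2] ⇒ +0.789578 -0.469951 = +0.319627;  D = +0.293520-0.126522i
d^3_{-1,-1}: k∈[0..2] ⇒ +0.457701 -1.089679 +0.243213 = -0.388765;  D = +0.337685+0.192632i
d^3_{0,-1}: k∈[0..2] ⇒ -0.864939 +0.772208 -0.076602 = -0.169334;  D = -0.021447-0.167970i
d^3_{1,-1}: k∈[0..2] ⇒ +0.817259 -0.324284 +0.012063 = +0.505038;  D = +0.361728-0.352444i
d^3_{2,-1}: k∈[0..1] ⇒ -0.469951 +0.069928 = -0.400023;  D = +0.395350+0.060962i
d^3_{3,-1}: single k=0 term ⇒ +0.156993;  D = +0.074219+0.138342i
Y_3^{m'}(θ=2.5608,φ=5.7509) and Σ D·Y over m':
  (-0.1246+0.5126i)·(-0.0018+0.0689i)  (+0.2935-0.1265i)·(-0.1247-0.2250i)  (+0.3377+0.1926i)·(+0.3812+0.2245i)  (-0.0214-0.1680i)·(-0.1543+0.0000i)  (+0.3617-0.3524i)·(-0.3812+0.2245i)  (+0.3954+0.0610i)·(-0.1247+0.2250i)  (+0.0742+0.1383i)·(+0.0018+0.0689i)
Y_3^-1(R⁻¹ n̂) = -0.142562+0.417659i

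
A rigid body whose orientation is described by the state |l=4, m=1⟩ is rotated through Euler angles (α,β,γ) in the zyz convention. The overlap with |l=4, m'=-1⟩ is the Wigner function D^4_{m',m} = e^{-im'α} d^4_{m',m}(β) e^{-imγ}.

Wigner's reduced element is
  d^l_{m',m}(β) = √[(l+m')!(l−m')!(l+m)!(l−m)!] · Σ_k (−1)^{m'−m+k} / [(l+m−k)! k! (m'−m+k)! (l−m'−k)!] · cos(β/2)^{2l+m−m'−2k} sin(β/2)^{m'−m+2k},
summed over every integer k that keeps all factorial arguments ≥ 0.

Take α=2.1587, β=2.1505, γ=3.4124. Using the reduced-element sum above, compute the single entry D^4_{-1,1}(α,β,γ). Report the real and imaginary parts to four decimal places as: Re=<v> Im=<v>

Re=0.1198 Im=-0.3650

First d^4_{-1,1}(β=2.1505), then the phase factors e^{-i(-1)α} and e^{-i(1)γ}:
With c≡cos(β/2)=0.475512 and s≡sin(β/2)=0.879709, N=[6·120·120·6]^{1/2}=720.000000
The bounds max(0,m−m')=2 and min(l+m,l−m')=5 give 4 terms
  k=2: (−1)^0·720.0000/(72)·0.4755^6·0.8797^2 = +0.089464
  k=3: (−1)^1·720.0000/(24)·0.4755^4·0.8797^4 = -0.918596
  k=4: (−1)^2·720.0000/(48)·0.4755^2·0.8797^6 = +1.571988
  k=5: (−1)^3·720.0000/(720)·0.4755^0·0.8797^8 = -0.358684
d^4_{-1,1}(2.1505) = +0.089464 -0.918596 +1.571988 -0.358684 = +0.384171
Phases: e^{-i·(-1)·2.1587}=-0.554618+0.832105i, e^{-i·(1)·3.4124}=-0.963555+0.267509i ⇒ D=+0.119788-0.365018i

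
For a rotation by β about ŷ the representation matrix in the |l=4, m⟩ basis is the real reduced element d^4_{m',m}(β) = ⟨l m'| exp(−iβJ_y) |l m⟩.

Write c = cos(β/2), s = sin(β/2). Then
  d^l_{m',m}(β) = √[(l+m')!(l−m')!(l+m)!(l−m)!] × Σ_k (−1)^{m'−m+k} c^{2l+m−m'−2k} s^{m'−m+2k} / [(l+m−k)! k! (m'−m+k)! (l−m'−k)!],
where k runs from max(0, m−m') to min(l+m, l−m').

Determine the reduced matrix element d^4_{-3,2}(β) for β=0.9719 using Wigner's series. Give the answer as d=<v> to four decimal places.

d^4_{-3,2}(β=0.9719) via Wigner's sum:
With c≡cos(β/2)=0.884232 and s≡sin(β/2)=0.467049, N=[1·5040·720·2]^{1/2}=2693.993318
The bounds max(0,m−m')=5 and min(l+m,l−m')=6 give 2 terms
  k=5: (−1)^0·2693.9933/(240)·0.8842^3·0.4670^5 = +0.172462
  k=6: (−1)^1·2693.9933/(720)·0.8842^1·0.4670^7 = -0.016039
d^4_{-3,2}(0.9719) = +0.172462 -0.016039 = +0.156424

d=0.1564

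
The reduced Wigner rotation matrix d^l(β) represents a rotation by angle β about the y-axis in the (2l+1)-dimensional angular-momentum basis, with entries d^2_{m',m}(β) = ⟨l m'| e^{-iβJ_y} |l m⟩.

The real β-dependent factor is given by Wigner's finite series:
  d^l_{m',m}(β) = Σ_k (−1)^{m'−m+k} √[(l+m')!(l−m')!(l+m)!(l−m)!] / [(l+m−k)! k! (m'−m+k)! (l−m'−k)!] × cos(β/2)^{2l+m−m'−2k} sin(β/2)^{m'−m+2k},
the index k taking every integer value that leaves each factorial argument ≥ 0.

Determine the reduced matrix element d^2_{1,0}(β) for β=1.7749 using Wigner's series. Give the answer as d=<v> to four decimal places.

d^2_{1,0}(β=1.7749) via Wigner's sum:
c=cos(1.7749/2)=0.631392, s=sin(1.7749/2)=0.775464; N=√[6·1·2·2]=4.898979
k: max(0,(0)−(1))=0 … min(2+(0),2−(1))=1
  k=0: (−1)^1·4.8990/(2)·0.6314^3·0.7755^1 = -0.478116
  k=1: (−1)^2·4.8990/(2)·0.6314^1·0.7755^3 = +0.721207
d^2_{1,0}(1.7749) = -0.478116 +0.721207 = +0.243090

d=0.2431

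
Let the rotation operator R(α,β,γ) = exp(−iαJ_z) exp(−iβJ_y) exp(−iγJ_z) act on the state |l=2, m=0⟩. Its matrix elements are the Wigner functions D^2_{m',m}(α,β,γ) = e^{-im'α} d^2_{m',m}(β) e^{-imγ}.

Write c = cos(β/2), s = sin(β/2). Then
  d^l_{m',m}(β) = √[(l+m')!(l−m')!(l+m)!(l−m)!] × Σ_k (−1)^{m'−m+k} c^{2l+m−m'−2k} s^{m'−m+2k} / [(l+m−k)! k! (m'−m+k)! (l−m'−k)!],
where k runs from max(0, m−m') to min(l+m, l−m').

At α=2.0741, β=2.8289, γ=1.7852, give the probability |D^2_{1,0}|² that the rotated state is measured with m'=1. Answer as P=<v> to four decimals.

D^2_{1,0}(2.0741,2.8289,1.7852) = e^{-i·1·2.0741}·d^2_{1,0}(2.8289)·e^{-i·0·1.7852}. Compute d first:
Half-angle: c=0.155710, s=0.987803. N=√(6·1·2·2)=4.898979
Admissible k: 0..1 (factorial args all ≥0)
  k=0: (−1)^1·4.8990/(2)·0.1557^3·0.9878^1 = -0.009135
  k=1: (−1)^2·4.8990/(2)·0.1557^1·0.9878^3 = +0.367624
d^2_{1,0}(2.8289) = -0.009135 +0.367624 = +0.358489
|D^2_{1,0}|² = |d^2_{1,0}(β)|² = (+0.358489)² = 0.128514 (the z-rotation phases have unit modulus)

P=0.1285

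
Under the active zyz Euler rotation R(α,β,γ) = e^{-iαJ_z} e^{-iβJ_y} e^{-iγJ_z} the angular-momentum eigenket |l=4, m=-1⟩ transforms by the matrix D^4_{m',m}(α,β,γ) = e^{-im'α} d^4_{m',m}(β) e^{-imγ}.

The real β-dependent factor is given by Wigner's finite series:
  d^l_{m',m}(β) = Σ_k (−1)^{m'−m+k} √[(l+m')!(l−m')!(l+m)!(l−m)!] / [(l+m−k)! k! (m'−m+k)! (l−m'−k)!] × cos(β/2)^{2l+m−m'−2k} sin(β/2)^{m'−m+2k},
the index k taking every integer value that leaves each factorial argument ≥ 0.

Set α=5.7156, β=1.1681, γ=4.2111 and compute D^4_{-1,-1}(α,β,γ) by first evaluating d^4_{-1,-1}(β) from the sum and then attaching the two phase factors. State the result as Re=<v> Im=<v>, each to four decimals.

Split into d^4_{-1,-1}(β=1.1681) × two z-phases.
c=cos(1.1681/2)=0.834236, s=sin(1.1681/2)=0.551407; N=√[6·120·6·120]=720.000000
Admissible k: 0..3 (factorial args all ≥0)
  k=0: (−1)^0·720.0000/(720)·0.8342^8·0.5514^0 = +0.234592
  k=1: (−1)^1·720.0000/(48)·0.8342^6·0.5514^2 = -1.537342
  k=2: (−1)^2·720.0000/(24)·0.8342^4·0.5514^4 = +1.343281
  k=3: (−1)^3·720.0000/(72)·0.8342^2·0.5514^6 = -0.195620
d^4_{-1,-1}(1.1681) = +0.234592 -1.537342 +1.343281 -0.195620 = -0.155088
D = (+0.843202-0.537598i)·(-0.155088)·(-0.480556-0.876964i) = +0.135960+0.074615i

Re=0.1360 Im=0.0746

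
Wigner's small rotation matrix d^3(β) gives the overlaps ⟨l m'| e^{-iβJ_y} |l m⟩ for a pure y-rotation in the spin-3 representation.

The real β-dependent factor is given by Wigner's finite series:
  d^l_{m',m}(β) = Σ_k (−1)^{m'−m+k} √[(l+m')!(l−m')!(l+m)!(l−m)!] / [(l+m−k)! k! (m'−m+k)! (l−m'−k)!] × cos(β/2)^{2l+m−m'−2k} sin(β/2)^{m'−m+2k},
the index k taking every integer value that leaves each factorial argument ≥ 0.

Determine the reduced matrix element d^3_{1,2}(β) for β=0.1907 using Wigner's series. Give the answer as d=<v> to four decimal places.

d^3_{1,2}(β=0.1907) via Wigner's sum:
Half-angle: c=0.995458, s=0.095206. N=√(24·2·120·1)=75.894664
The bounds max(0,m−m')=1 and min(l+m,l−m')=2 give 2 terms
  k=1: (−1)^0·75.8947/(24)·0.9955^5·0.0952^1 = +0.294291
  k=2: (−1)^1·75.8947/(12)·0.9955^3·0.0952^3 = -0.005384
d^3_{1,2}(0.1907) = +0.294291 -0.005384 = +0.288907

d=0.2889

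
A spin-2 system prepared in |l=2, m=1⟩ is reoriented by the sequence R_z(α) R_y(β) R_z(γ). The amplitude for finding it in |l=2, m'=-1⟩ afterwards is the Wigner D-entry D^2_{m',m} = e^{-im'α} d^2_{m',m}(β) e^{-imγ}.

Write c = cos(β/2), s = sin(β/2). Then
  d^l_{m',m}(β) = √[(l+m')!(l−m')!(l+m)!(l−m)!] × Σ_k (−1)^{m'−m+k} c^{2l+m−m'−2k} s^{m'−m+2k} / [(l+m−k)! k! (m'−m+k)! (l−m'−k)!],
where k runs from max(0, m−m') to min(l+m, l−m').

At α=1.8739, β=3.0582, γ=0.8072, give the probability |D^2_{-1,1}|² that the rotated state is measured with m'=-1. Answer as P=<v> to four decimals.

First d^2_{-1,1}(β=3.0582), then the phase factors e^{-i(-1)α} and e^{-i(1)γ}:
With c≡cos(β/2)=0.041684 and s≡sin(β/2)=0.999131, N=[1·6·6·1]^{1/2}=6.000000
The bounds max(0,m−m')=2 and min(l+m,l−m')=3 give 2 terms
  k=2: (−1)^0·6.0000/(2)·0.0417^2·0.9991^2 = +0.005204
  k=3: (−1)^1·6.0000/(6)·0.0417^0·0.9991^4 = -0.996528
d^2_{-1,1}(3.0582) = +0.005204 -0.996528 = -0.991324
|D^2_{-1,1}|² = |d^2_{-1,1}(β)|² = (-0.991324)² = 0.982724 (the z-rotation phases have unit modulus)

P=0.9827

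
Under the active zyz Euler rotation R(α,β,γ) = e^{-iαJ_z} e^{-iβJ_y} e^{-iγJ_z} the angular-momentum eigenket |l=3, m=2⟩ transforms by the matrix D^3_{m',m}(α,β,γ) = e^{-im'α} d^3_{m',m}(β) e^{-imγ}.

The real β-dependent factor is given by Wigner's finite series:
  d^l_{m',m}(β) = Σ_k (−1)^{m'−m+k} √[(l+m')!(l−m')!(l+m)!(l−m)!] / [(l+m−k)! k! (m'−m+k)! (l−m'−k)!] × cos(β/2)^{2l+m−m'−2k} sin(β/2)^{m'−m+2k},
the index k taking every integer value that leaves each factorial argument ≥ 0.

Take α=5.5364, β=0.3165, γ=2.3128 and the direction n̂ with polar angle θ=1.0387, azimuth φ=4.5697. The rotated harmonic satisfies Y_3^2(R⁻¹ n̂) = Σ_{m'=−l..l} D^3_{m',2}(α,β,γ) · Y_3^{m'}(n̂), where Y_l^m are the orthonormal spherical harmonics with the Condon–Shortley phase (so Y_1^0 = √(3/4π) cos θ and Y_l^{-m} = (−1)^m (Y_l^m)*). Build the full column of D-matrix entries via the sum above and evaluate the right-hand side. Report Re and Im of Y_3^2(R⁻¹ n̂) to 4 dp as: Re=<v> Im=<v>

Need the full column D^3_{m',2} for m'=−3..3 at α=5.5364, β=0.3165, γ=2.3128.
cos(β/2)=0.987505, sin(β/2)=0.157590
d^3_{-3,2}: single k=5 term ⇒ +0.000235;  D = +0.000196-0.000129i
d^3_{-2,2}: k∈[4..5] ⇒ +0.003007 -0.000015 = +0.002992;  D = +0.002952+0.000489i
d^3_{-1,2}: k∈[3..4] ⇒ +0.023836 -0.000304 = +0.023533;  D = +0.014428+0.018591i
d^3_{0,2}: k∈[2..3] ⇒ +0.129353 -0.003294 = +0.126059;  D = -0.010927+0.125584i
d^3_{1,2}: k∈[1..2] ⇒ +0.467978 -0.023836 = +0.444142;  D = -0.328815+0.298567i
d^3_{2,2}: k∈[0..1] ⇒ +0.927331 -0.118082 = +0.809248;  D = -0.809211-0.007739i
d^3_{3,2}: single k=0 term ⇒ -0.362494;  D = +0.263659+0.248769i
Y_3^{m'}(θ=1.0387,φ=4.5697) and Σ D·Y over m':
  (+0.0002-0.0001i)·(+0.1108-0.2429i)  (+0.0030+0.0005i)·(-0.3695-0.1084i)  (+0.0144+0.0186i)·(-0.0114+0.0791i)  (-0.0109+0.1256i)·(-0.3243+0.0000i)  (-0.3288+0.2986i)·(+0.0114+0.0791i)  (-0.8092-0.0077i)·(-0.3695+0.1084i)  (+0.2637+0.2488i)·(-0.1108-0.2429i)
Y_3^2(R⁻¹ n̂) = +0.304524-0.239453i

Re=0.3045 Im=-0.2395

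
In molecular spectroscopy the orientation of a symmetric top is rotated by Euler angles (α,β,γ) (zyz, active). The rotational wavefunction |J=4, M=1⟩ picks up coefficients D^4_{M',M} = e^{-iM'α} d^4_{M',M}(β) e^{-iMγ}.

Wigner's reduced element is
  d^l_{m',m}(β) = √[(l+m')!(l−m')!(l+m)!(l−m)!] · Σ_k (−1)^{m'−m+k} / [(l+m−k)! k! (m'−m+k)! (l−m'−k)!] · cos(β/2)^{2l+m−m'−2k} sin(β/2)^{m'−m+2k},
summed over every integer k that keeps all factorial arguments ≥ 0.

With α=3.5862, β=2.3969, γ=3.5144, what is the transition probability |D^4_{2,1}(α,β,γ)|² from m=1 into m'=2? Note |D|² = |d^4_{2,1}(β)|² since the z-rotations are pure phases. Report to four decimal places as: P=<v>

Split into d^4_{2,1}(β=2.3969) × two z-phases.
With c≡cos(β/2)=0.363802 and s≡sin(β/2)=0.931476, N=[720·2·120·6]^{1/2}=1018.233765
Admissible k: 0..2 (factorial args all ≥0)
  k=0: (−1)^1·1018.2338/(240)·0.3638^7·0.9315^1 = -0.003333
  k=1: (−1)^2·1018.2338/(48)·0.3638^5·0.9315^3 = +0.109256
  k=2: (−1)^3·1018.2338/(72)·0.3638^3·0.9315^5 = -0.477495
d^4_{2,1}(2.3969) = -0.003333 +0.109256 -0.477495 = -0.371572
|D^4_{2,1}|² = |d^4_{2,1}(β)|² = (-0.371572)² = 0.138066 (the z-rotation phases have unit modulus)

P=0.1381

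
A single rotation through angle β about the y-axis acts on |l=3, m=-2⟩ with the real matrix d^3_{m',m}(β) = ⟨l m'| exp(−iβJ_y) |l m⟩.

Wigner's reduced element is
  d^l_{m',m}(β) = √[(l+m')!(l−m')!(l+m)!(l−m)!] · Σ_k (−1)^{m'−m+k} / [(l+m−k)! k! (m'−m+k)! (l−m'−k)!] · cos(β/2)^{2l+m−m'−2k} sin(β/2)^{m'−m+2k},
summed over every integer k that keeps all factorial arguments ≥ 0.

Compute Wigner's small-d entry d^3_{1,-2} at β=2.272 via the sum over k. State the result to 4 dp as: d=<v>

d^3_{1,-2}(β=2.272) via Wigner's sum:
With c≡cos(β/2)=0.421226 and s≡sin(β/2)=0.906956, N=[24·2·1·120]^{1/2}=75.894664
Admissible k: 0..1 (factorial args all ≥0)
  k=0: (−1)^3·75.8947/(12)·0.4212^3·0.9070^3 = -0.352641
  k=1: (−1)^4·75.8947/(24)·0.4212^1·0.9070^5 = +0.817421
d^3_{1,-2}(2.272) = -0.352641 +0.817421 = +0.464779

d=0.4648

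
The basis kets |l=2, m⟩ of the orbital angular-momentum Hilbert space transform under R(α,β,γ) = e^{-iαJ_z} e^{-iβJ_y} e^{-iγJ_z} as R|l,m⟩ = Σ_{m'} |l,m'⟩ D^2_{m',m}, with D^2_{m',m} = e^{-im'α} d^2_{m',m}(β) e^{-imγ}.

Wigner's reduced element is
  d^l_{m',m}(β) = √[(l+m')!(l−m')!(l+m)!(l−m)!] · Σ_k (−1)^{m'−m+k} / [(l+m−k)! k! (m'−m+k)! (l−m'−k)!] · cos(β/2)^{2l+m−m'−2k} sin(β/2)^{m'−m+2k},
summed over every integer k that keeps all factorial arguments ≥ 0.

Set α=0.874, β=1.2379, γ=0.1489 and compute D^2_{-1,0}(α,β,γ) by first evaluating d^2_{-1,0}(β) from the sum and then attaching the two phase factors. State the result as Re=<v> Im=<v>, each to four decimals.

Re=0.2427 Im=0.2901

Split into d^2_{-1,0}(β=1.2379) × two z-phases.
c=cos(1.2379/2)=0.814488, s=sin(1.2379/2)=0.580180; N=√[1·6·2·2]=4.898979
Admissible k: 1..2 (factorial args all ≥0)
  k=1: (−1)^0·4.8990/(2)·0.8145^3·0.5802^1 = +0.767879
  k=2: (−1)^1·4.8990/(2)·0.8145^1·0.5802^3 = -0.389627
d^2_{-1,0}(1.2379) = +0.767879 -0.389627 = +0.378252
D = (+0.641764+0.766902i)·(+0.378252)·(+1.000000+0.000000i) = +0.242748+0.290082i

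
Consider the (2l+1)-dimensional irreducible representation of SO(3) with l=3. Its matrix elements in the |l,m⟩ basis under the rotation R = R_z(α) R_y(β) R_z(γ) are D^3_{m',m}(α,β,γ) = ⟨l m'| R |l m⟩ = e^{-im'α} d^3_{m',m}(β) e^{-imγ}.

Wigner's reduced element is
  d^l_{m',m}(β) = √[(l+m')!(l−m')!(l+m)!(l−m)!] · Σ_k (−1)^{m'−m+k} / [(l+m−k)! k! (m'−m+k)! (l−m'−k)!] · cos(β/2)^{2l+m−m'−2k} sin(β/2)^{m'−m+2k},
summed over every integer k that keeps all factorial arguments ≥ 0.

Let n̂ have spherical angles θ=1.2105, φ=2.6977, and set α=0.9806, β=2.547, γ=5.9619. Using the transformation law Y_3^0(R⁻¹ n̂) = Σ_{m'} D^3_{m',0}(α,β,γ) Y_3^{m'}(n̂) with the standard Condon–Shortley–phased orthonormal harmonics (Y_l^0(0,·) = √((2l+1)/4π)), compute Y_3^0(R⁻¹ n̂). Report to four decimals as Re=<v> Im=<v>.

Re=0.3192 Im=0.0000

Need the full column D^3_{m',0} for m'=−3..3 at α=0.9806, β=2.547, γ=5.9619.
cos(β/2)=0.292936, sin(β/2)=0.956132
d^3_{-3,0}: single k=3 term ⇒ +0.098262;  D = -0.096308+0.019502i
d^3_{-2,0}: k∈[2..3] ⇒ +0.036871 -0.392806 = -0.355935;  D = +0.135455-0.329153i
d^3_{-1,0}: k∈[1..3] ⇒ +0.007145 -0.228341 +0.810873 = +0.589676;  D = +0.328169+0.489922i
d^3_{0,0}: k∈[0..3] ⇒ +0.000632 -0.060586 +0.645446 -0.764024 = -0.178532;  D = -0.178532+0.000000i
d^3_{1,0}: k∈[0..2] ⇒ -0.007145 +0.228341 -0.810873 = -0.589676;  D = -0.328169+0.489922i
d^3_{2,0}: k∈[0..1] ⇒ +0.036871 -0.392806 = -0.355935;  D = +0.135455+0.329153i
d^3_{3,0}: single k=0 term ⇒ -0.098262;  D = +0.096308+0.019502i
Y_3^{m'}(θ=1.2105,φ=2.6977) and Σ D·Y over m':
  (-0.0963+0.0195i)·(-0.0810-0.3322i)  (+0.1355-0.3292i)·(+0.1991+0.2447i)  (+0.3282+0.4899i)·(+0.1034+0.0492i)  (-0.1785+0.0000i)·(-0.3129+0.0000i)  (-0.3282+0.4899i)·(-0.1034+0.0492i)  (+0.1355+0.3292i)·(+0.1991-0.2447i)  (+0.0963+0.0195i)·(+0.0810-0.3322i)
Y_3^0(R⁻¹ n̂) = +0.319166-0.000000i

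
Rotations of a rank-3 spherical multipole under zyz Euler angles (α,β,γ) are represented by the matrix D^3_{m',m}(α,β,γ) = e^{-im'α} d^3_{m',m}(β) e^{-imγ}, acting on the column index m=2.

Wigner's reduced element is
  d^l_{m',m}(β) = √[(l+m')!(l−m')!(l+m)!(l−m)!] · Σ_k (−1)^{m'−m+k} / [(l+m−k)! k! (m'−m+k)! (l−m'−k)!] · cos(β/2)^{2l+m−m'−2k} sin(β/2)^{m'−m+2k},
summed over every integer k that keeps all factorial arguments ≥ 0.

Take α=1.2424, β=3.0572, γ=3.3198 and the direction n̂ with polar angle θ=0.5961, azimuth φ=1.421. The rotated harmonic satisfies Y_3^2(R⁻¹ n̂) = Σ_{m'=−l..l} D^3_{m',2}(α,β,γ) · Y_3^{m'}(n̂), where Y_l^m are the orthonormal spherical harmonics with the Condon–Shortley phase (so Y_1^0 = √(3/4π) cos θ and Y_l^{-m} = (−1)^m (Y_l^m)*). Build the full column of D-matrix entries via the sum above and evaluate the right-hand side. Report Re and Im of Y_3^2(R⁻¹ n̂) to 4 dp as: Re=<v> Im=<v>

Re=-0.2450 Im=0.1962

Need the full column D^3_{m',2} for m'=−3..3 at α=1.2424, β=3.0572, γ=3.3198.
cos(β/2)=0.042184, sin(β/2)=0.999110
d^3_{-3,2}: single k=5 term ⇒ +0.102870;  D = -0.100180-0.023371i
d^3_{-2,2}: k∈[4..5] ⇒ +0.008866 -0.994671 = -0.985805;  D = +0.521631-0.836489i
d^3_{-1,2}: k∈[3..4] ⇒ +0.000473 -0.132804 = -0.132331;  D = -0.083703-0.102495i
d^3_{0,2}: k∈[2..3] ⇒ +0.000017 -0.009712 = -0.009695;  D = -0.009085+0.003383i
d^3_{1,2}: k∈[1..2] ⇒ +0.000000 -0.000473 = -0.000473;  D = +0.000013+0.000473i
d^3_{2,2}: k∈[0..1] ⇒ +0.000000 -0.000016 = -0.000016;  D = +0.000015+0.000005i
d^3_{3,2}: single k=0 term ⇒ -0.000000;  D = +0.000000-0.000000i
Y_3^{m'}(θ=0.5961,φ=1.421) and Σ D·Y over m':
  (-0.1002-0.0234i)·(-0.0321+0.0665i)  (+0.5216-0.8365i)·(-0.2547-0.0787i)  (-0.0837-0.1025i)·(+0.0656-0.4349i)  (-0.0091+0.0034i)·(+0.1310+0.0000i)  (+0.0000+0.0005i)·(-0.0656-0.4349i)  (+0.0000+0.0000i)·(-0.2547+0.0787i)  (+0.0000-0.0000i)·(+0.0321+0.0665i)
Y_3^2(R⁻¹ n̂) = -0.244953+0.196177i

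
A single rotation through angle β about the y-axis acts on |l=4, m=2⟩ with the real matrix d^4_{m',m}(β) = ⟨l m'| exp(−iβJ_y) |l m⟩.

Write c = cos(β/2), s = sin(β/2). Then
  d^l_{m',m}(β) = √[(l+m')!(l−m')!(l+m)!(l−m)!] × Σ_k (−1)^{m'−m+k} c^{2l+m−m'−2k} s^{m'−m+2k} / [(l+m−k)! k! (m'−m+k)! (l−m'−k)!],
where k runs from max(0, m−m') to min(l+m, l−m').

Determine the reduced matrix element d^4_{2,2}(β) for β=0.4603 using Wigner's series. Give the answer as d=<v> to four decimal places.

d=0.3121

d^4_{2,2}(β=0.4603) via Wigner's sum:
c=cos(0.4603/2)=0.973632, s=sin(0.4603/2)=0.228124; N=√[720·2·720·2]=1440.000000
k∈{0,1,2} keeps every argument non-negative
  k=0: (−1)^0·1440.0000/(1440)·0.9736^8·0.2281^0 = +0.807531
  k=1: (−1)^1·1440.0000/(120)·0.9736^6·0.2281^2 = -0.531975
  k=2: (−1)^2·1440.0000/(96)·0.9736^4·0.2281^4 = +0.036505
d^4_{2,2}(0.4603) = +0.807531 -0.531975 +0.036505 = +0.312061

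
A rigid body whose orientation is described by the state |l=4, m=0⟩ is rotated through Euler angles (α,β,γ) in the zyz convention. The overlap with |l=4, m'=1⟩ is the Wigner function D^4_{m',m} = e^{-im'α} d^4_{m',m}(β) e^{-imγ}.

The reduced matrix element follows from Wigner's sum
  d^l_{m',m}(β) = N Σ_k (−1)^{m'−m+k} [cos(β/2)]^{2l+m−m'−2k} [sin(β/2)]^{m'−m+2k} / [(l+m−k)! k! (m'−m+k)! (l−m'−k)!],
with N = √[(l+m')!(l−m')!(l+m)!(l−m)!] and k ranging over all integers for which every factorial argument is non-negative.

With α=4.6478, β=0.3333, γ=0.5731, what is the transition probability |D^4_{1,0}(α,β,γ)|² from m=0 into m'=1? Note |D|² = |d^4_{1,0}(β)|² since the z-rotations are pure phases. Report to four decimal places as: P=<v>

Split into d^4_{1,0}(β=0.3333) × two z-phases.
Half-angle: c=0.986146, s=0.165880. N=√(120·6·24·24)=643.987578
The bounds max(0,m−m')=0 and min(l+m,l−m')=3 give 4 terms
  k=0: (−1)^1·643.9876/(144)·0.9861^7·0.1659^1 = -0.672817
  k=1: (−1)^2·643.9876/(24)·0.9861^5·0.1659^3 = +0.114223
  k=2: (−1)^3·643.9876/(24)·0.9861^3·0.1659^5 = -0.003232
  k=3: (−1)^4·643.9876/(144)·0.9861^1·0.1659^7 = +0.000015
d^4_{1,0}(0.3333) = -0.672817 +0.114223 -0.003232 +0.000015 = -0.561811
|D^4_{1,0}|² = |d^4_{1,0}(β)|² = (-0.561811)² = 0.315631 (the z-rotation phases have unit modulus)

P=0.3156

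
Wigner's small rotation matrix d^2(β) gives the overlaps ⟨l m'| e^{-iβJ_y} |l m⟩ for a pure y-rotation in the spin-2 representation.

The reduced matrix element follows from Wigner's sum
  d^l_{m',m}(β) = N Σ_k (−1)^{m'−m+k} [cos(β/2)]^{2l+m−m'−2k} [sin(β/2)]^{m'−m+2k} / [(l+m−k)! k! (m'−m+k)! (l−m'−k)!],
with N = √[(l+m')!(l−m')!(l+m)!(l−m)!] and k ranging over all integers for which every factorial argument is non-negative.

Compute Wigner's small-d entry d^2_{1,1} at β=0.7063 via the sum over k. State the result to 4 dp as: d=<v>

d^2_{1,1}(β=0.7063) via Wigner's sum:
c=cos(0.7063/2)=0.938288, s=sin(0.7063/2)=0.345855; N=√[6·1·6·1]=6.000000
Admissible k: 0..1 (factorial args all ≥0)
  k=0: (−1)^0·6.0000/(6)·0.9383^4·0.3459^0 = +0.775076
  k=1: (−1)^1·6.0000/(2)·0.9383^2·0.3459^2 = -0.315924
d^2_{1,1}(0.7063) = +0.775076 -0.315924 = +0.459153

d=0.4592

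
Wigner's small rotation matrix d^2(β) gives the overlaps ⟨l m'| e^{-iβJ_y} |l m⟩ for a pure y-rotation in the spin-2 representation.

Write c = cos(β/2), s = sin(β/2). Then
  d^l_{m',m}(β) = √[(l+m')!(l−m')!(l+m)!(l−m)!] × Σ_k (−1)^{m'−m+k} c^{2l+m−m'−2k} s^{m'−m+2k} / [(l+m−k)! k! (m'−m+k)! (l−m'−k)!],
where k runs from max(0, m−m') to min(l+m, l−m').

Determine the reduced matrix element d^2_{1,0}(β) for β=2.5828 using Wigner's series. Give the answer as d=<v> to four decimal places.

d^2_{1,0}(β=2.5828) via Wigner's sum:
c=cos(2.5828/2)=0.275775, s=sin(2.5828/2)=0.961222; N=√[6·1·2·2]=4.898979
k∈{0,1} keeps every argument non-negative
  k=0: (−1)^1·4.8990/(2)·0.2758^3·0.9612^1 = -0.049382
  k=1: (−1)^2·4.8990/(2)·0.2758^1·0.9612^3 = +0.599933
d^2_{1,0}(2.5828) = -0.049382 +0.599933 = +0.550551

d=0.5506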